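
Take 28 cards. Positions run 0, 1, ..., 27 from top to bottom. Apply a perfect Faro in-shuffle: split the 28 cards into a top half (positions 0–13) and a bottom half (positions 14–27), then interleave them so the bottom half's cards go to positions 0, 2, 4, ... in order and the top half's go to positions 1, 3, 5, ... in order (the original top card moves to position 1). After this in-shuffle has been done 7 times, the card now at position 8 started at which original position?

7

Work backwards from position 8, undoing one in-shuffle at a time:
8 ← 18 ← 23 ← 11 ← 5 ← 2 ← 15 ← 7
So the card now at position 8 started at position 7.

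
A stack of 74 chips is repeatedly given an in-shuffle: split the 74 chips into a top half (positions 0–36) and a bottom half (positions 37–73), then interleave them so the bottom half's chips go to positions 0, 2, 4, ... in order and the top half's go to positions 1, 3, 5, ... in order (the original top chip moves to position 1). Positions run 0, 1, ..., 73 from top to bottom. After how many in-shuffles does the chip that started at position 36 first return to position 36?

Follow position 36 under repeated in-shuffles:
36 → 73 → 72 → 70 → 66 → 58 → 42 → 10 → 21 → 43 → 12 → 25 → 51 → 28 → 57 → 40 → 6 → 13 → 27 → 55 → 36
It first returns after 20 in-shuffles.

20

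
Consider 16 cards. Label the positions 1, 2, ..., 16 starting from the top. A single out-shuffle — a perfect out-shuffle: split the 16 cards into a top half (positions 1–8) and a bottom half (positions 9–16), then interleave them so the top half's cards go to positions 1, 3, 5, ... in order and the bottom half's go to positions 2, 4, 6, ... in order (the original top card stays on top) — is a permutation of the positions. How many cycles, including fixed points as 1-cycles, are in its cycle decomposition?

Trace each unvisited position around until it returns:
(1) (2 3 5 9) (4 7 13 10) (6 11) (8 15 14 12) (16)
6 cycles in total.

6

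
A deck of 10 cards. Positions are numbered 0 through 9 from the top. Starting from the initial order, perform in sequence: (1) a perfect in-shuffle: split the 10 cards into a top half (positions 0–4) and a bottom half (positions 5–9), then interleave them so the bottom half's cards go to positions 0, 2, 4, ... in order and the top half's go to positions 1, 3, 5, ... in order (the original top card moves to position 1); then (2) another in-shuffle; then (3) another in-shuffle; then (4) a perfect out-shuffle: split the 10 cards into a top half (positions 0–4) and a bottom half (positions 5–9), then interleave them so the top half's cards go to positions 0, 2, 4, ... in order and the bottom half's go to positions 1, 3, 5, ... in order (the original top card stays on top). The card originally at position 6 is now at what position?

0

Track the card from position 6 forward through each operation:
  after op 1 (in-shuffle): 6 → 2
  after op 2 (in-shuffle): 2 → 5
  after op 3 (in-shuffle): 5 → 0
  after op 4 (out-shuffle): 0 → 0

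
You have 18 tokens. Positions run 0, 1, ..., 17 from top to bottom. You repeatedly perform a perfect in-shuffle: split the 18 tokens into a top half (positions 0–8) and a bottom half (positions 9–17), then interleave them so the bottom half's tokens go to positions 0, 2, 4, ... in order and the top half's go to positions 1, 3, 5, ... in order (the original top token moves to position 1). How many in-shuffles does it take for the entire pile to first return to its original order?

18

The in-shuffle permutes the 18 positions with cycle lengths [18].
Every token is home exactly when every cycle has completed a whole number of laps, i.e. after lcm(18) = 18 in-shuffles.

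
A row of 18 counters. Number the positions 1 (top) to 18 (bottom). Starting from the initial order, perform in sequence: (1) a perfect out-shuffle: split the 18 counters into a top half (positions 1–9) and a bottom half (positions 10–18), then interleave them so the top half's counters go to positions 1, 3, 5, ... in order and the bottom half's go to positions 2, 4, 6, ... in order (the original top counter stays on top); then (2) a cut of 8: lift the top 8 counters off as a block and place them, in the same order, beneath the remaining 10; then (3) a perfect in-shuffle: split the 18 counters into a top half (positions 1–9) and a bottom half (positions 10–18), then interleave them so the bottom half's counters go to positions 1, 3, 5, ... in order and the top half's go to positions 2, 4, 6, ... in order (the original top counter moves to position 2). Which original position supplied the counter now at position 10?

7

Undo the operations in reverse order, starting from position 10:
  undo op 3 (in-shuffle, from top half): 10 ← 5
  undo op 2 (cut 8): 5 ← 13
  undo op 1 (out-shuffle, from top half): 13 ← 7
So the counter at position 10 came from original position 7.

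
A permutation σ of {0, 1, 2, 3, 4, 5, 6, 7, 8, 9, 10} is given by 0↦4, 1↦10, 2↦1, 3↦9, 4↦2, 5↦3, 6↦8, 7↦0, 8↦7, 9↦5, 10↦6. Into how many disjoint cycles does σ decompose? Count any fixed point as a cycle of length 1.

Cycle decomposition: (0 4 2 1 10 6 8 7) (3 9 5).
2 cycles.

2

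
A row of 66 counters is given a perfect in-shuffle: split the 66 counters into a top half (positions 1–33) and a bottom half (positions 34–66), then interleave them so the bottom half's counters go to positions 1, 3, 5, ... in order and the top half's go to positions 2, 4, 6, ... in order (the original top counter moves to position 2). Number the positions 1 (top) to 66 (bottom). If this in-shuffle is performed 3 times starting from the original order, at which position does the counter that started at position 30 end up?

Track the counter's position through each in-shuffle:
30 → 60 → 53 → 39

39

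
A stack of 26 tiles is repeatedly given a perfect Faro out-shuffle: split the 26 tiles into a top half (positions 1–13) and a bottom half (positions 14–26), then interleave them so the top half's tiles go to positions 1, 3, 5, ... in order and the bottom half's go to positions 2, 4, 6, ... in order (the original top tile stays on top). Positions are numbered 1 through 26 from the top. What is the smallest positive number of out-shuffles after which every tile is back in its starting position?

20

The out-shuffle permutes the 26 positions with cycle lengths [1, 1, 4, 20].
Every tile is home exactly when every cycle has completed a whole number of laps, i.e. after lcm(1, 4, 20) = 20 out-shuffles.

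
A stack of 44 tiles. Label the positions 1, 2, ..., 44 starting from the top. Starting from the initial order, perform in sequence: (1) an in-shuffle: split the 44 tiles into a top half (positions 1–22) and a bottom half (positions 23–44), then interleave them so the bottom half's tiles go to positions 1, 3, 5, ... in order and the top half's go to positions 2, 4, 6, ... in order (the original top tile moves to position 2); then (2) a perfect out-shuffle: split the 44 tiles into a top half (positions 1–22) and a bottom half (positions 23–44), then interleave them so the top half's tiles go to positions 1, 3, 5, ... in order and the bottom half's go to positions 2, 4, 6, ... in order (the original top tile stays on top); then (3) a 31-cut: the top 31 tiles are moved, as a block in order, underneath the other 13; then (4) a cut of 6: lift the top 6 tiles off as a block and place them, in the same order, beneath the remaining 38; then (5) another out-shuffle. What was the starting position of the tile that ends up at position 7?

33

Undo the operations in reverse order, starting from position 7:
  undo op 5 (out-shuffle, from top half): 7 ← 4
  undo op 4 (cut 6): 4 ← 10
  undo op 3 (cut 31): 10 ← 41
  undo op 2 (out-shuffle, from top half): 41 ← 21
  undo op 1 (in-shuffle, from bottom half): 21 ← 33
So the tile at position 7 came from original position 33.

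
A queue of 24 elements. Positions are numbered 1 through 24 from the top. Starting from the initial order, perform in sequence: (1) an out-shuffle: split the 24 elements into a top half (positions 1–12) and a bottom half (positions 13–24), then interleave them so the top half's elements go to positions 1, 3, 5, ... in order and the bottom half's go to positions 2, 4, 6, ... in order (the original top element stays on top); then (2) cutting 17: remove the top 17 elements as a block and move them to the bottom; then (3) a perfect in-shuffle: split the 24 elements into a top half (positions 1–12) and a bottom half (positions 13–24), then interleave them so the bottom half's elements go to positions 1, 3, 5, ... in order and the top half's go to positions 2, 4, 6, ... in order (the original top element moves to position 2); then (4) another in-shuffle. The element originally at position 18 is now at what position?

1

Track the element from position 18 forward through each operation:
  after op 1 (out-shuffle): 18 → 12
  after op 2 (cut 17): 12 → 19
  after op 3 (in-shuffle): 19 → 13
  after op 4 (in-shuffle): 13 → 1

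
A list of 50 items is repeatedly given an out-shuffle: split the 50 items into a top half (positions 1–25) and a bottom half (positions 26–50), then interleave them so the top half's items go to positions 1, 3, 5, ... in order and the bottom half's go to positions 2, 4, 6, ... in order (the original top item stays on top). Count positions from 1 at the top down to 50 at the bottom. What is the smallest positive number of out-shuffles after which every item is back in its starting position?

The out-shuffle permutes the 50 positions with cycle lengths [1, 1, 3, 3, 21, 21].
Every item is home exactly when every cycle has completed a whole number of laps, i.e. after lcm(1, 3, 21) = 21 out-shuffles.

21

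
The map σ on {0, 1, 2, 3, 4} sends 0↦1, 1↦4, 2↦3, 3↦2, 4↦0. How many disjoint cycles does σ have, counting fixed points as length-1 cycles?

2

Cycle decomposition: (0 1 4) (2 3).
2 cycles.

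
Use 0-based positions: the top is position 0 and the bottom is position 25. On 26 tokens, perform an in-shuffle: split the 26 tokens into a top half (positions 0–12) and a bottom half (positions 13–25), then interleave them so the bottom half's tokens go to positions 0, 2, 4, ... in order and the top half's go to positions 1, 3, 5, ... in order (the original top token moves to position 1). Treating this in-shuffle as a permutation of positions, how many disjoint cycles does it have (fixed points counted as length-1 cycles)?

Trace each unvisited position around until it returns:
(0 1 3 7 15 4 ... len 18) (2 5 11 23 20 14) (8 17)
3 cycles in total.

3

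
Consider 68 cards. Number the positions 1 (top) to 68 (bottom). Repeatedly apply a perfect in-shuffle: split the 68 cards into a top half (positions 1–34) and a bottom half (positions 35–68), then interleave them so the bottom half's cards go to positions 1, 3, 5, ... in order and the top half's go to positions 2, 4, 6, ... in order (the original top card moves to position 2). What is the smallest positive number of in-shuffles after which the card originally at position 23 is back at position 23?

Follow position 23 under repeated in-shuffles:
23 → 46 → 23
It first returns after 2 in-shuffles.

2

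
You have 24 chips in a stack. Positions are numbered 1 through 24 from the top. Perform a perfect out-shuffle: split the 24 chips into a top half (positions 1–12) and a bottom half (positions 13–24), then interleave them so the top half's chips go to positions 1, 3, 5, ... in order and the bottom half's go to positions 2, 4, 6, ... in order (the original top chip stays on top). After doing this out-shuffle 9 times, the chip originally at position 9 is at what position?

3

Track the chip's position through each out-shuffle:
9 → 17 → 10 → 19 → 14 → 4 → 7 → 13 → 2 → 3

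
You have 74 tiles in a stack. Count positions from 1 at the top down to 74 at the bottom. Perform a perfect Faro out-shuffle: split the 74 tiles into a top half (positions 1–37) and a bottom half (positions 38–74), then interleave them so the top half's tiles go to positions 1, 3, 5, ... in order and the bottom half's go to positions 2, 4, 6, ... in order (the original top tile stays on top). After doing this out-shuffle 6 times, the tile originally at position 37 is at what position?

Track the tile's position through each out-shuffle:
37 → 73 → 72 → 70 → 66 → 58 → 42

42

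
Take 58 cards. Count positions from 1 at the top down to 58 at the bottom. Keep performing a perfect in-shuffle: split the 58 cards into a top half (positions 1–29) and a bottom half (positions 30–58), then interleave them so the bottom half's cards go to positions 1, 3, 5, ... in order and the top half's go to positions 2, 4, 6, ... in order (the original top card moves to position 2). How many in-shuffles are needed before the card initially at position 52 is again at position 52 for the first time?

Follow position 52 under repeated in-shuffles:
52 → 45 → 31 → 3 → 6 → 12 → 24 → 48 → ... → 52 (length 58)
It first returns after 58 in-shuffles.

58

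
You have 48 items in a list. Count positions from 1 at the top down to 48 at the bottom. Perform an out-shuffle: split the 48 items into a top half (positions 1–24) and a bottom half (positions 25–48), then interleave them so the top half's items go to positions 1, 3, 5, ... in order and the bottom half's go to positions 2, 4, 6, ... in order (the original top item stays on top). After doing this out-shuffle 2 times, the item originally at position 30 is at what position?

Track the item's position through each out-shuffle:
30 → 12 → 23

23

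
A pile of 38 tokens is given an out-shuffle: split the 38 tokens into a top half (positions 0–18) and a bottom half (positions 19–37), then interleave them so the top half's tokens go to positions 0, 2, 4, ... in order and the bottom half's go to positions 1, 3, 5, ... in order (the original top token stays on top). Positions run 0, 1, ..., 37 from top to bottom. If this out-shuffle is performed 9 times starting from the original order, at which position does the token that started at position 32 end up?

Track the token's position through each out-shuffle:
32 → 27 → 17 → 34 → 31 → 25 → 13 → 26 → 15 → 30

30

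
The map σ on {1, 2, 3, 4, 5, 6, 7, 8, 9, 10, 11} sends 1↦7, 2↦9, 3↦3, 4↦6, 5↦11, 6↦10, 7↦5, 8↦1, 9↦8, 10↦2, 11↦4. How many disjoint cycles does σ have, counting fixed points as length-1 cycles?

Cycle decomposition: (1 7 5 11 4 6 10 2 9 8) (3).
2 cycles.

2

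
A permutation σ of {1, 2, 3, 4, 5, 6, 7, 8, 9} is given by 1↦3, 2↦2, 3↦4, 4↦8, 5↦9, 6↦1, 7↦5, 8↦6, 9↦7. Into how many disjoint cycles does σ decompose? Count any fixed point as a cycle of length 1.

Cycle decomposition: (1 3 4 8 6) (2) (5 9 7).
3 cycles.

3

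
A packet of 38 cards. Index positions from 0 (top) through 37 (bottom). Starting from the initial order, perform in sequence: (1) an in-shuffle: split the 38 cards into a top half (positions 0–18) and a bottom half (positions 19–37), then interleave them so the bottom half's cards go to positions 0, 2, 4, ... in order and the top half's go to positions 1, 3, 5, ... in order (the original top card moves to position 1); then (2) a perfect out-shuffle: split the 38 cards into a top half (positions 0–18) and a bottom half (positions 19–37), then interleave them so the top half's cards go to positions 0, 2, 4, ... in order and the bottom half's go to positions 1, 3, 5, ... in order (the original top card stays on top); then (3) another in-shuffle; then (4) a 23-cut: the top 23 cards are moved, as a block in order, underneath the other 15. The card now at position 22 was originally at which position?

Undo the operations in reverse order, starting from position 22:
  undo op 4 (cut 23): 22 ← 7
  undo op 3 (in-shuffle, from top half): 7 ← 3
  undo op 2 (out-shuffle, from bottom half): 3 ← 20
  undo op 1 (in-shuffle, from bottom half): 20 ← 29
So the card at position 22 came from original position 29.

29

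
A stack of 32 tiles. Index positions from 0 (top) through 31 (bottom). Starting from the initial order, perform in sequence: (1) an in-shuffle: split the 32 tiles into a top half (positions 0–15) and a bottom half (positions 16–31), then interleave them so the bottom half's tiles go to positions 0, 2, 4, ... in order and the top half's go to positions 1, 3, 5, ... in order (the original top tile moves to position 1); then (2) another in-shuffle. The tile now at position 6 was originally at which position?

9

Undo the operations in reverse order, starting from position 6:
  undo op 2 (in-shuffle, from bottom half): 6 ← 19
  undo op 1 (in-shuffle, from top half): 19 ← 9
So the tile at position 6 came from original position 9.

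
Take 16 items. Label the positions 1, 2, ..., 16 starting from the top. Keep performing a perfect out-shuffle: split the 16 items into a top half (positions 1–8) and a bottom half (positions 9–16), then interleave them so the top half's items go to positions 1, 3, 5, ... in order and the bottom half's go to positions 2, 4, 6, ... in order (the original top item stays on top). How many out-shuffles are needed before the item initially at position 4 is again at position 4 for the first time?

4

Follow position 4 under repeated out-shuffles:
4 → 7 → 13 → 10 → 4
It first returns after 4 out-shuffles.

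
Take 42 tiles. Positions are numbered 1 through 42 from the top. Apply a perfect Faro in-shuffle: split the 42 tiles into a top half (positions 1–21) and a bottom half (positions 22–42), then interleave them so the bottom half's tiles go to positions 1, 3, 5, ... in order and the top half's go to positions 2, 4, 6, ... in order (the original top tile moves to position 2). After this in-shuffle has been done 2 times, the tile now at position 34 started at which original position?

Work backwards from position 34, undoing one in-shuffle at a time:
34 ← 17 ← 30
So the tile now at position 34 started at position 30.

30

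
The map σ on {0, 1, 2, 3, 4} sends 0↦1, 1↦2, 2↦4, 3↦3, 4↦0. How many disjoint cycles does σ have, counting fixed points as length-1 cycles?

2

Cycle decomposition: (0 1 2 4) (3).
2 cycles.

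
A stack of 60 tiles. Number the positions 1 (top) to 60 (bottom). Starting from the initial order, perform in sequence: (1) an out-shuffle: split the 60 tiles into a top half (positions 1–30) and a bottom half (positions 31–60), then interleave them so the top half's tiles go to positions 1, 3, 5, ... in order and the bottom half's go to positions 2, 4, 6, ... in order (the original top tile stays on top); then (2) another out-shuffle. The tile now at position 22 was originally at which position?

Undo the operations in reverse order, starting from position 22:
  undo op 2 (out-shuffle, from bottom half): 22 ← 41
  undo op 1 (out-shuffle, from top half): 41 ← 21
So the tile at position 22 came from original position 21.

21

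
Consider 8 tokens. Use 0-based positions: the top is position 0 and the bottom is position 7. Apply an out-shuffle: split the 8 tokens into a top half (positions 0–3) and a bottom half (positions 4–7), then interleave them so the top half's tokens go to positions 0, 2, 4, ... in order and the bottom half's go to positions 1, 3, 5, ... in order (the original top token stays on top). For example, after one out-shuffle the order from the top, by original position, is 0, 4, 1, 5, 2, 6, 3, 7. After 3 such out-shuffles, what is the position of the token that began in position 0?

Position 0 is a fixed point of every out-shuffle, so the token never moves.

0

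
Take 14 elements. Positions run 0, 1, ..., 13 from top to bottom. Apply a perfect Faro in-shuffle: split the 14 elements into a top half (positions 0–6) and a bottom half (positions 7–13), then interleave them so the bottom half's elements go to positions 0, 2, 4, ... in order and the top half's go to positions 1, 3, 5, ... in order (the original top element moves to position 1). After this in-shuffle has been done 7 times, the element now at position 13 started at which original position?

12

Work backwards from position 13, undoing one in-shuffle at a time:
13 ← 6 ← 10 ← 12 ← 13 ← 6 ← 10 ← 12
So the element now at position 13 started at position 12.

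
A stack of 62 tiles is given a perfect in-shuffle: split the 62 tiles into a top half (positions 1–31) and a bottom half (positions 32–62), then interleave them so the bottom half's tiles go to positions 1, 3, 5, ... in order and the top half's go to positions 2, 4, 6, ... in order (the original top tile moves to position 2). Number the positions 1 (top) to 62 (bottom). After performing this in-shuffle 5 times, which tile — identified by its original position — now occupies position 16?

Work backwards from position 16, undoing one in-shuffle at a time:
16 ← 8 ← 4 ← 2 ← 1 ← 32
So the tile now at position 16 started at position 32.

32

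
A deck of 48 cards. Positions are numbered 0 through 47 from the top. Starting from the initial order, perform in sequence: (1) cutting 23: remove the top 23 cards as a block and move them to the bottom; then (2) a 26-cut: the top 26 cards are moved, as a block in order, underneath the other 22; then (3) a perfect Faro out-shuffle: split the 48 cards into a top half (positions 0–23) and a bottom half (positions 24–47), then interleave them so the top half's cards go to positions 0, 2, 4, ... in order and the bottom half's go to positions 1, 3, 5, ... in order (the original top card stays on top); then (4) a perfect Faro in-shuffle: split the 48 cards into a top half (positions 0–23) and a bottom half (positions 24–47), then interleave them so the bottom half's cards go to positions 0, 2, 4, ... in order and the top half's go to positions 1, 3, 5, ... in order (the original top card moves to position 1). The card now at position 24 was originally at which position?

Undo the operations in reverse order, starting from position 24:
  undo op 4 (in-shuffle, from bottom half): 24 ← 36
  undo op 3 (out-shuffle, from top half): 36 ← 18
  undo op 2 (cut 26): 18 ← 44
  undo op 1 (cut 23): 44 ← 19
So the card at position 24 came from original position 19.

19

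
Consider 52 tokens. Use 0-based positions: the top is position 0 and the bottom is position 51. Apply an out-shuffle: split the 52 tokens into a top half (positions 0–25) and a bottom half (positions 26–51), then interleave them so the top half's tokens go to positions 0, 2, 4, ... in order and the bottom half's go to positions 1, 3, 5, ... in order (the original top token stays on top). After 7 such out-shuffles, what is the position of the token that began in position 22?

11

Track the token's position through each out-shuffle:
22 → 44 → 37 → 23 → 46 → 41 → 31 → 11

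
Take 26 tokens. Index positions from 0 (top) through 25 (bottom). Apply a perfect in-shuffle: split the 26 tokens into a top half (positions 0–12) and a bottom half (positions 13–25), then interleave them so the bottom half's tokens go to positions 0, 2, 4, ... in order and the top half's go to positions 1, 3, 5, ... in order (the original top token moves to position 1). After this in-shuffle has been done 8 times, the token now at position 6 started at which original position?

Work backwards from position 6, undoing one in-shuffle at a time:
6 ← 16 ← 21 ← 10 ← 18 ← 22 ← 24 ← 25 ← 12
So the token now at position 6 started at position 12.

12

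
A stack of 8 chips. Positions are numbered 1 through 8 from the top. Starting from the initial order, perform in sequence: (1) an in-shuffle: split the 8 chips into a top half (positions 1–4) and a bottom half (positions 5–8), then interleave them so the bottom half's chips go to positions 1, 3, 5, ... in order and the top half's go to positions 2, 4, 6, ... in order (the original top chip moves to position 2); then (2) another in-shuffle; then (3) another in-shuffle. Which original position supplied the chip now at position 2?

Undo the operations in reverse order, starting from position 2:
  undo op 3 (in-shuffle, from top half): 2 ← 1
  undo op 2 (in-shuffle, from bottom half): 1 ← 5
  undo op 1 (in-shuffle, from bottom half): 5 ← 7
So the chip at position 2 came from original position 7.

7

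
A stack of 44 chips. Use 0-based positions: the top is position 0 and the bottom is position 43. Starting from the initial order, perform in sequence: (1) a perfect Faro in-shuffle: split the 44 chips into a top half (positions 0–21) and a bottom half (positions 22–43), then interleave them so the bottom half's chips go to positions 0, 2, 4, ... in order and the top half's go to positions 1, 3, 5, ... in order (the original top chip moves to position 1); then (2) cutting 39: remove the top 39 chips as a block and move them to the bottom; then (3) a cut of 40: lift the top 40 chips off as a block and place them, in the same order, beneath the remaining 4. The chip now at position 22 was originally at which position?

6

Undo the operations in reverse order, starting from position 22:
  undo op 3 (cut 40): 22 ← 18
  undo op 2 (cut 39): 18 ← 13
  undo op 1 (in-shuffle, from top half): 13 ← 6
So the chip at position 22 came from original position 6.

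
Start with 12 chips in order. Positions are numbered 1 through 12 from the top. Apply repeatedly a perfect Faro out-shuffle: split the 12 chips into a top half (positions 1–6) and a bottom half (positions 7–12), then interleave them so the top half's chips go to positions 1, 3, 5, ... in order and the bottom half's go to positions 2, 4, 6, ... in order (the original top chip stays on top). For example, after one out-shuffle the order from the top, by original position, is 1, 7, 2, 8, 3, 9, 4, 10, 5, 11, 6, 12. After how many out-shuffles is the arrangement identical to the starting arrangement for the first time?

The out-shuffle permutes the 12 positions with cycle lengths [1, 1, 10].
Every chip is home exactly when every cycle has completed a whole number of laps, i.e. after lcm(1, 10) = 10 out-shuffles.

10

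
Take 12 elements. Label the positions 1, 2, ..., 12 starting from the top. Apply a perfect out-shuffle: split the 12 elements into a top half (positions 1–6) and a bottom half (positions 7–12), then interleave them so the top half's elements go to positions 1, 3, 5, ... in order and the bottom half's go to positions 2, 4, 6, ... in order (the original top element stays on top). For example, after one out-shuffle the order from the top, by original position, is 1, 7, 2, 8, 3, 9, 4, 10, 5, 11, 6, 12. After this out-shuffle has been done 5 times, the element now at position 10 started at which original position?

Work backwards from position 10, undoing one out-shuffle at a time:
10 ← 11 ← 6 ← 9 ← 5 ← 3
So the element now at position 10 started at position 3.

3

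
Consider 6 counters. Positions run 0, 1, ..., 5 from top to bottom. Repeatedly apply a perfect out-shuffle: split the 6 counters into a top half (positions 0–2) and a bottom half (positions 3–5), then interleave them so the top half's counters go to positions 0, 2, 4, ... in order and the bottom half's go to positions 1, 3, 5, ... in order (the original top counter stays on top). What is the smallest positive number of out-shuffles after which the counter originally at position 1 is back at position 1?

Follow position 1 under repeated out-shuffles:
1 → 2 → 4 → 3 → 1
It first returns after 4 out-shuffles.

4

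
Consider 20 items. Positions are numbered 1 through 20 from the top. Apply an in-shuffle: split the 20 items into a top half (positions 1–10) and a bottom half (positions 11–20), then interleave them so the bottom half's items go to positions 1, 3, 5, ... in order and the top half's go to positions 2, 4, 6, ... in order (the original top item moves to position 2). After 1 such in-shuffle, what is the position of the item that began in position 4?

8

Track the item's position through each in-shuffle:
4 → 8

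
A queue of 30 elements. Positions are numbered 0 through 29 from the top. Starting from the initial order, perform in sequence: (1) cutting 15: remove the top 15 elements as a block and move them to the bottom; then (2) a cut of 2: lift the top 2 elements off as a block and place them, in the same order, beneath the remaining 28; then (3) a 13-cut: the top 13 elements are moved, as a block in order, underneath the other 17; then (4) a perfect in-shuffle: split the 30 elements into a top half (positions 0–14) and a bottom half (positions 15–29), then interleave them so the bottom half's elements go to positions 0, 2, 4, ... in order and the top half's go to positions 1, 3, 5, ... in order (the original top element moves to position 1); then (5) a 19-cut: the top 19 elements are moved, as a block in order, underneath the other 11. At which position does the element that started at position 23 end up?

27

Track the element from position 23 forward through each operation:
  after op 1 (cut 15): 23 → 8
  after op 2 (cut 2): 8 → 6
  after op 3 (cut 13): 6 → 23
  after op 4 (in-shuffle): 23 → 16
  after op 5 (cut 19): 16 → 27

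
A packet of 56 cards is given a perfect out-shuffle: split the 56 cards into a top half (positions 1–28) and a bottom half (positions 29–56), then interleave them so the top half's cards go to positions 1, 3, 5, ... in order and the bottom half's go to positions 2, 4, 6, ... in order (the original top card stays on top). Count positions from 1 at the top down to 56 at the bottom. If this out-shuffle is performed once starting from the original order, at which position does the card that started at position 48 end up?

40

Track the card's position through each out-shuffle:
48 → 40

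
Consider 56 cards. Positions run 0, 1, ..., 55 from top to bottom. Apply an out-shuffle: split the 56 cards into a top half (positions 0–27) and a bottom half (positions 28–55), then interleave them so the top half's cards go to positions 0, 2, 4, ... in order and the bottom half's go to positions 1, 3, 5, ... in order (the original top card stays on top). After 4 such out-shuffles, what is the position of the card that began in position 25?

Track the card's position through each out-shuffle:
25 → 50 → 45 → 35 → 15

15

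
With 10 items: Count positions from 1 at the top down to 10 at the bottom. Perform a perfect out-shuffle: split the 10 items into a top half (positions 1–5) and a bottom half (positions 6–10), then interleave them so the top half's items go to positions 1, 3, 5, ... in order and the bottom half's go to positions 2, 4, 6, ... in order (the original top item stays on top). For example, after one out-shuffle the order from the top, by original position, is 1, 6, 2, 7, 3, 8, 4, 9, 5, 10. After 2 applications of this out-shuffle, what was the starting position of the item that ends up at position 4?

Work backwards from position 4, undoing one out-shuffle at a time:
4 ← 7 ← 4
So the item now at position 4 started at position 4.

4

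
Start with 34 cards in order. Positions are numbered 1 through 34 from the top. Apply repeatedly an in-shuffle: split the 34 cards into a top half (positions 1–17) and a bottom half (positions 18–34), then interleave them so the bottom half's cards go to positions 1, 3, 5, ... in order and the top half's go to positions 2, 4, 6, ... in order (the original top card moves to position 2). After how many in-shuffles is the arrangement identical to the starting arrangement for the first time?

12

The in-shuffle permutes the 34 positions with cycle lengths [3, 3, 4, 12, 12].
Every card is home exactly when every cycle has completed a whole number of laps, i.e. after lcm(3, 4, 12) = 12 in-shuffles.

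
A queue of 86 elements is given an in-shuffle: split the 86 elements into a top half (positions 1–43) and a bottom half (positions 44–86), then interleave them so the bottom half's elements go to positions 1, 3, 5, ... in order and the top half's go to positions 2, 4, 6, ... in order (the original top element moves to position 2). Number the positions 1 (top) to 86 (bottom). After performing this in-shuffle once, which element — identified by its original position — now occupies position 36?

18

Work backwards from position 36, undoing one in-shuffle at a time:
36 ← 18
So the element now at position 36 started at position 18.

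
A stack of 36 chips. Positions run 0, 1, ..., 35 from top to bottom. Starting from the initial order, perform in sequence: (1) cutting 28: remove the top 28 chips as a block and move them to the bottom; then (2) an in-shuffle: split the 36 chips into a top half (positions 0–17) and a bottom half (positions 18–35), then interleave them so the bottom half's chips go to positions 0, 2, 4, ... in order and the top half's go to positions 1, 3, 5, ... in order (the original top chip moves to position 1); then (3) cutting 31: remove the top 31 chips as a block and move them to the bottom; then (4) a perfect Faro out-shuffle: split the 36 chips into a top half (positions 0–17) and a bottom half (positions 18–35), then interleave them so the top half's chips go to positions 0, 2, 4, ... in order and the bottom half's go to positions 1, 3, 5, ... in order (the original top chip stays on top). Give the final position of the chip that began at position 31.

Track the chip from position 31 forward through each operation:
  after op 1 (cut 28): 31 → 3
  after op 2 (in-shuffle): 3 → 7
  after op 3 (cut 31): 7 → 12
  after op 4 (out-shuffle): 12 → 24

24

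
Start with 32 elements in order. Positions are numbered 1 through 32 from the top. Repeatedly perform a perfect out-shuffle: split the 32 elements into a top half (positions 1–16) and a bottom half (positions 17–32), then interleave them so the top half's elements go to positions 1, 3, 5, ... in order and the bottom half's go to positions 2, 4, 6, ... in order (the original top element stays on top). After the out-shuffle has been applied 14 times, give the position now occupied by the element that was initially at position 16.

24

Track position through each out-shuffle: 16 → 31 → 30 → 28 → 24 → ... (continuing for 14 shuffles total) → 24.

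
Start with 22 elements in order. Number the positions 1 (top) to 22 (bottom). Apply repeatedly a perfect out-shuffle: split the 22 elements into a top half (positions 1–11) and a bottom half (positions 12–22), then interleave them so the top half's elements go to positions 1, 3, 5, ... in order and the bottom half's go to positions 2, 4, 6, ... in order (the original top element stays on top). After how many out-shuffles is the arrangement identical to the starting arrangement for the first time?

6

The out-shuffle permutes the 22 positions with cycle lengths [1, 1, 2, 3, 3, 6, 6].
Every element is home exactly when every cycle has completed a whole number of laps, i.e. after lcm(1, 2, 3, 6) = 6 out-shuffles.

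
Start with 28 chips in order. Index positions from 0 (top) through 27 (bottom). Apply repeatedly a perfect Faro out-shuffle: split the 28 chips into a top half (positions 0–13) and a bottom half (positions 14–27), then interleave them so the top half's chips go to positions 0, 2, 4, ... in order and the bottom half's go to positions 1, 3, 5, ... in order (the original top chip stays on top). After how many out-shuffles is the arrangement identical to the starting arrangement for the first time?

18

The out-shuffle permutes the 28 positions with cycle lengths [1, 1, 2, 6, 18].
Every chip is home exactly when every cycle has completed a whole number of laps, i.e. after lcm(1, 2, 6, 18) = 18 out-shuffles.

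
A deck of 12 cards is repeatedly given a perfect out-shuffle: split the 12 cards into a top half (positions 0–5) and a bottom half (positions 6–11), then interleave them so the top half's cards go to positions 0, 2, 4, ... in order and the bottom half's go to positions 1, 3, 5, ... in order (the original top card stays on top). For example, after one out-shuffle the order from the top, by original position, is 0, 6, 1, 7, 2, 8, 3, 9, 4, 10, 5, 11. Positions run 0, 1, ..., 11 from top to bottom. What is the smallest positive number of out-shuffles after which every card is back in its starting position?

The out-shuffle permutes the 12 positions with cycle lengths [1, 1, 10].
Every card is home exactly when every cycle has completed a whole number of laps, i.e. after lcm(1, 10) = 10 out-shuffles.

10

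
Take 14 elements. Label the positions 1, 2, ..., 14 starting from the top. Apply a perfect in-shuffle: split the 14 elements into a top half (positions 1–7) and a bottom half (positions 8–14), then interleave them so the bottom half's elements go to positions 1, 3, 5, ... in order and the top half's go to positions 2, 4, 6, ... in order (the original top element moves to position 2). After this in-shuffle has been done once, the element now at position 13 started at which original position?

14

Work backwards from position 13, undoing one in-shuffle at a time:
13 ← 14
So the element now at position 13 started at position 14.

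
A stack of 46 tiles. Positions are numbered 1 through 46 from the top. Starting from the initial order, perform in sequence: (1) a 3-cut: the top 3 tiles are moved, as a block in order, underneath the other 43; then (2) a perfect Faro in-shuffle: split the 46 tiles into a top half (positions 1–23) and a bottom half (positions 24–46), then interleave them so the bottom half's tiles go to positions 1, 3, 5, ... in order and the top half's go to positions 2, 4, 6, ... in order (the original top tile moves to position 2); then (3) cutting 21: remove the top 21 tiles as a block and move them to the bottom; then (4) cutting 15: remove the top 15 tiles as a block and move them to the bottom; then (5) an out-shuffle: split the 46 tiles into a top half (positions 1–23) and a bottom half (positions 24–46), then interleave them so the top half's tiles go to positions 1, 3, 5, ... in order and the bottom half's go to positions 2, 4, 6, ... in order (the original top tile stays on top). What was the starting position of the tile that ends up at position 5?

46

Undo the operations in reverse order, starting from position 5:
  undo op 5 (out-shuffle, from top half): 5 ← 3
  undo op 4 (cut 15): 3 ← 18
  undo op 3 (cut 21): 18 ← 39
  undo op 2 (in-shuffle, from bottom half): 39 ← 43
  undo op 1 (cut 3): 43 ← 46
So the tile at position 5 came from original position 46.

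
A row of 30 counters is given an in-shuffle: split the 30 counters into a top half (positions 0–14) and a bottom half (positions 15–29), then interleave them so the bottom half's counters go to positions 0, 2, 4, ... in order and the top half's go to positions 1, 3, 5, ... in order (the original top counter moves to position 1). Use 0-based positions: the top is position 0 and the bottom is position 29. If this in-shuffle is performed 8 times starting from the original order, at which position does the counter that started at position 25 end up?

Track the counter's position through each in-shuffle:
25 → 20 → 10 → 21 → 12 → 25 → 20 → 10 → 21

21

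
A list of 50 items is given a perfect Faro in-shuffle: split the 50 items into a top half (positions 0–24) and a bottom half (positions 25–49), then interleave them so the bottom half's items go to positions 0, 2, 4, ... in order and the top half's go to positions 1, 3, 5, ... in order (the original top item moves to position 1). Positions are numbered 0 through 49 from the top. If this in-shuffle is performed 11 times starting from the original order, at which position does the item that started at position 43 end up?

Track the item's position through each in-shuffle:
43 → 36 → 22 → 45 → 40 → 30 → 10 → 21 → 43 → 36 → 22 → 45

45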